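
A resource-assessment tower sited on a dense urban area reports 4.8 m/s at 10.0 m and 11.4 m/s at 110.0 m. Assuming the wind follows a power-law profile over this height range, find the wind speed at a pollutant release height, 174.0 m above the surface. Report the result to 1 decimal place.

First find α: α = ln(V₂/V₁)/ln(z₂/z₁) = ln(11.4/4.8)/ln(110.0/10.0) = 0.86500/2.39790 = 0.3607
Extrapolate from 110.0 m to 174.0 m: V₃ = 11.4 × (174.0/110.0)^0.3607 = 11.4 × 1.1799 = 13.4508 m/s

13.5 m/s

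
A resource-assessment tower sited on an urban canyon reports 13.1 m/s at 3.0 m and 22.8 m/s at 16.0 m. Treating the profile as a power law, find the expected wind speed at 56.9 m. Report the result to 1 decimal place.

34.7 m/s

First find α: α = ln(V₂/V₁)/ln(z₂/z₁) = ln(22.8/13.1)/ln(16.0/3.0) = 0.55415/1.67398 = 0.3310
Extrapolate from 16.0 m to 56.9 m: V₃ = 22.8 × (56.9/16.0)^0.3310 = 22.8 × 1.5219 = 34.7003 m/s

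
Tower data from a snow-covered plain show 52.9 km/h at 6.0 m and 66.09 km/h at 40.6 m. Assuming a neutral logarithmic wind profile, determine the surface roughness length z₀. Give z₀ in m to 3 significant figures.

z₀ ≈ 0.00280 m

Log law: V(z) ∝ ln(z/z₀). With r = V₁/V₂ = 52.9/66.09 = 0.80042,
r · ln(z₂/z₀) = ln(z₁/z₀) ⇒ ln z₀ = (ln z₁ − r·ln z₂)/(1 − r)
ln z₀ = (1.79176 − 0.80042×3.70377) / 0.19958 = -5.8766
z₀ = exp(-5.8766) = 0.002804 m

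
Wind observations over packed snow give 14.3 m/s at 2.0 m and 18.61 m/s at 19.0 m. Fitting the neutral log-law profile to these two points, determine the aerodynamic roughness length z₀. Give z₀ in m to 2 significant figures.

Log law: V(z) ∝ ln(z/z₀). With r = V₁/V₂ = 14.3/18.61 = 0.76840,
r · ln(z₂/z₀) = ln(z₁/z₀) ⇒ ln z₀ = (ln z₁ − r·ln z₂)/(1 − r)
ln z₀ = (0.69315 − 0.76840×2.94444) / 0.23160 = -6.7763
z₀ = exp(-6.7763) = 0.001140 m

z₀ ≈ 0.0011 m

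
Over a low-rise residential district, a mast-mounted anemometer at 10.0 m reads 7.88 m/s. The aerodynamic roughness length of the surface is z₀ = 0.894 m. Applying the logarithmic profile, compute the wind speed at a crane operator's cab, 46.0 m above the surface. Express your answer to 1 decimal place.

12.9 m/s

Log law: V(z) ∝ ln(z/z₀), so V₂/V₁ = ln(z₂/z₀) / ln(z₁/z₀).
ln(46.0/0.894) = 3.9407, ln(10.0/0.894) = 2.4146
V₂ = 7.88 × 3.9407/2.4146 = 7.88 × 1.6320 = 12.8602 m/s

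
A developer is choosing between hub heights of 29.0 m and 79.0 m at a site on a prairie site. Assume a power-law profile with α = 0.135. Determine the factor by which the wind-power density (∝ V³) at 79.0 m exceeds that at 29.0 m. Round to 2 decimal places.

1.50

Speed ratio: V_B/V_A = (z_B/z_A)^α = (79.0/29.0)^0.135 = (2.7241)^0.135 = 1.14487
Power-density ratio: P_B/P_A = (V_B/V_A)³ = (1.14487)³ = 1.50061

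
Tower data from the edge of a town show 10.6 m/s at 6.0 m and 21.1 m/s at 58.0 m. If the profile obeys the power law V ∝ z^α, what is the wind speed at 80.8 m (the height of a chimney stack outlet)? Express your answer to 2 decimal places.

23.33 m/s

First find α: α = ln(V₂/V₁)/ln(z₂/z₁) = ln(21.1/10.6)/ln(58.0/6.0) = 0.68842/2.26868 = 0.3034
Extrapolate from 58.0 m to 80.8 m: V₃ = 21.1 × (80.8/58.0)^0.3034 = 21.1 × 1.1058 = 23.3332 m/s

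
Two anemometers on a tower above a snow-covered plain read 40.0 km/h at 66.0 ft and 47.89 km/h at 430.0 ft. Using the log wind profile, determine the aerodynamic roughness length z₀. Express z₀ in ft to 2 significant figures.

z₀ ≈ 0.0049 ft

Log law: V(z) ∝ ln(z/z₀). With r = V₁/V₂ = 40.0/47.89 = 0.83525,
r · ln(z₂/z₀) = ln(z₁/z₀) ⇒ ln z₀ = (ln z₁ − r·ln z₂)/(1 − r)
ln z₀ = (4.18965 − 0.83525×6.06379) / 0.16475 = -5.3116
z₀ = exp(-5.3116) = 0.004934 ft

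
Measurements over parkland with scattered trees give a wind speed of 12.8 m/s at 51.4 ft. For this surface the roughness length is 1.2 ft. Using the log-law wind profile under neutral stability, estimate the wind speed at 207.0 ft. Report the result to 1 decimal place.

17.5 m/s

Log law: V(z) ∝ ln(z/z₀), so V₂/V₁ = ln(z₂/z₀) / ln(z₁/z₀).
ln(207.0/1.2) = 5.1504, ln(51.4/1.2) = 3.7573
V₂ = 12.8 × 5.1504/3.7573 = 12.8 × 1.3708 = 17.5458 m/s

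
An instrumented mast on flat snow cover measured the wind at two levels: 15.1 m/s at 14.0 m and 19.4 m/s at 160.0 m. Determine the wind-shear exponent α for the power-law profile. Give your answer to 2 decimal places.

Power law: V₂/V₁ = (z₂/z₁)^α ⇒ α = ln(V₂/V₁) / ln(z₂/z₁)
α = ln(19.4/15.1) / ln(160.0/14.0) = ln(1.2848) / ln(11.4286)
  = 0.25058 / 2.43612 = 0.10286

α ≈ 0.10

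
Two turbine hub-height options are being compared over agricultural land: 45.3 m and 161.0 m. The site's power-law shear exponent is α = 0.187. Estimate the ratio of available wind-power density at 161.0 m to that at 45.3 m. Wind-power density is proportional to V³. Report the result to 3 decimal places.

2.037

Speed ratio: V_B/V_A = (z_B/z_A)^α = (161.0/45.3)^0.187 = (3.5541)^0.187 = 1.26761
Power-density ratio: P_B/P_A = (V_B/V_A)³ = (1.26761)³ = 2.03685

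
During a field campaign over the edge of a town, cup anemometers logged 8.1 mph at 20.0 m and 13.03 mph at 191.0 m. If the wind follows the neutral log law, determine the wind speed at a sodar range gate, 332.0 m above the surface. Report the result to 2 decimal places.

14.24 mph

Log law: V ∝ ln(z/z₀). From the pair, with r = V₁/V₂ = 0.62164,
ln z₀ = (ln z₁ − r·ln z₂)/(1 − r) = (2.9957 − 0.62164×5.2523)/0.37836 = -0.7118 → z₀ = 0.4908 m
V₃ = V₁ · ln(z₃/z₀)/ln(z₁/z₀) = 8.1 × 6.5169/3.7075 = 14.2379 mph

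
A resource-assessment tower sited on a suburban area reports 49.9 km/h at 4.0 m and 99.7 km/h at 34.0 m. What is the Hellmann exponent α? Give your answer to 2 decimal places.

α ≈ 0.32

Power law: V₂/V₁ = (z₂/z₁)^α ⇒ α = ln(V₂/V₁) / ln(z₂/z₁)
α = ln(99.7/49.9) / ln(34.0/4.0) = ln(1.9980) / ln(8.5000)
  = 0.69214 / 2.14007 = 0.32342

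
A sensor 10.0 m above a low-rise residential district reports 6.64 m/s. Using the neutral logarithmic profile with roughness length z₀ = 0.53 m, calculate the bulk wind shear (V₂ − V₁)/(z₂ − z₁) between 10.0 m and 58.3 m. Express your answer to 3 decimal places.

0.083 m/s/m

Log law: V₂ = V₁ · ln(z₂/z₀)/ln(z₁/z₀) = 6.64 × 4.7005/2.9375 = 10.6252 m/s
ΔV/Δz = (10.6252 − 6.64)/(58.3 − 10.0) = 3.9852/48.3000 = 0.08251 m/s/m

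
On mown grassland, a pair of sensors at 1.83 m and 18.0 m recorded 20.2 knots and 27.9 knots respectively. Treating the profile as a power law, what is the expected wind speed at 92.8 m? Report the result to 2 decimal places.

First find α: α = ln(V₂/V₁)/ln(z₂/z₁) = ln(27.9/20.2)/ln(18.0/1.83) = 0.32294/2.28606 = 0.1413
Extrapolate from 18.0 m to 92.8 m: V₃ = 27.9 × (92.8/18.0)^0.1413 = 27.9 × 1.2607 = 35.1743 knots

35.17 knots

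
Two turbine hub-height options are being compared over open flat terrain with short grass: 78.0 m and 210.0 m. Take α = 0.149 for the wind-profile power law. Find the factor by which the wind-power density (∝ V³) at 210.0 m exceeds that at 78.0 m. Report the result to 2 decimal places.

Speed ratio: V_B/V_A = (z_B/z_A)^α = (210.0/78.0)^0.149 = (2.6923)^0.149 = 1.15901
Power-density ratio: P_B/P_A = (V_B/V_A)³ = (1.15901)³ = 1.55692

1.56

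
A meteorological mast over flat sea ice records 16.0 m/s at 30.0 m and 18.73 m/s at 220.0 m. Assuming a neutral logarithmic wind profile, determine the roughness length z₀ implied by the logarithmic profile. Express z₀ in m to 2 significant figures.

z₀ ≈ 0.00025 m

Log law: V(z) ∝ ln(z/z₀). With r = V₁/V₂ = 16.0/18.73 = 0.85424,
r · ln(z₂/z₀) = ln(z₁/z₀) ⇒ ln z₀ = (ln z₁ − r·ln z₂)/(1 − r)
ln z₀ = (3.40120 − 0.85424×5.39363) / 0.14576 = -8.2760
z₀ = exp(-8.2760) = 0.0002545 m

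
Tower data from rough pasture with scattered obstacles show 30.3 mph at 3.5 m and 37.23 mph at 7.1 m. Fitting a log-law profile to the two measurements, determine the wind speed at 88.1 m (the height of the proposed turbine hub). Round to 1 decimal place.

Log law: V ∝ ln(z/z₀). From the pair, with r = V₁/V₂ = 0.81386,
ln z₀ = (ln z₁ − r·ln z₂)/(1 − r) = (1.2528 − 0.81386×1.9601)/0.18614 = -1.8399 → z₀ = 0.1588 m
V₃ = V₁ · ln(z₃/z₀)/ln(z₁/z₀) = 30.3 × 6.3184/3.0927 = 61.9035 mph

61.9 mph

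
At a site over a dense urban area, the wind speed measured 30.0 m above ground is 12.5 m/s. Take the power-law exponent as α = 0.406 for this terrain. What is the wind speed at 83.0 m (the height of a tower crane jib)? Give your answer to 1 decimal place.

Power-law profile: V₂ = V₁ · (z₂/z₁)^α
V₂ = 12.5 × (83.0/30.0)^0.406 = 12.5 × (2.7667)^0.406
    = 12.5 × 1.5116 = 18.8949 m/s

18.9 m/s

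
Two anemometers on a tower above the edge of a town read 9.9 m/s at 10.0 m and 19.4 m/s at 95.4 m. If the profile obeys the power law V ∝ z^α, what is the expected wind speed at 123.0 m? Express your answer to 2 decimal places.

20.93 m/s

First find α: α = ln(V₂/V₁)/ln(z₂/z₁) = ln(19.4/9.9)/ln(95.4/10.0) = 0.67274/2.25549 = 0.2983
Extrapolate from 95.4 m to 123.0 m: V₃ = 19.4 × (123.0/95.4)^0.2983 = 19.4 × 1.0787 = 20.9275 m/s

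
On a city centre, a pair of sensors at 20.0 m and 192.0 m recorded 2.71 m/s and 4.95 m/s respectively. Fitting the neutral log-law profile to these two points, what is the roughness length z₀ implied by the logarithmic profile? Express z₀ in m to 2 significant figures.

Log law: V(z) ∝ ln(z/z₀). With r = V₁/V₂ = 2.71/4.95 = 0.54747,
r · ln(z₂/z₀) = ln(z₁/z₀) ⇒ ln z₀ = (ln z₁ − r·ln z₂)/(1 − r)
ln z₀ = (2.99573 − 0.54747×5.25750) / 0.45253 = 0.2594
z₀ = exp(0.2594) = 1.296 m

z₀ ≈ 1.3 m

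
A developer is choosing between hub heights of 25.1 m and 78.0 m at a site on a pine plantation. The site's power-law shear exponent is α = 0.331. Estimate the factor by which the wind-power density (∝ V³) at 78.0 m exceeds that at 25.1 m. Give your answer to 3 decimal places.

Speed ratio: V_B/V_A = (z_B/z_A)^α = (78.0/25.1)^0.331 = (3.1076)^0.331 = 1.45543
Power-density ratio: P_B/P_A = (V_B/V_A)³ = (1.45543)³ = 3.08300

3.083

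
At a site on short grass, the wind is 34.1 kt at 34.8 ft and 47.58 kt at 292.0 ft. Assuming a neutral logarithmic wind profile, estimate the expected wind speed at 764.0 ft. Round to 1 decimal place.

Log law: V ∝ ln(z/z₀). From the pair, with r = V₁/V₂ = 0.71669,
ln z₀ = (ln z₁ − r·ln z₂)/(1 − r) = (3.5496 − 0.71669×5.6768)/0.28331 = -1.8313 → z₀ = 0.1602 ft
V₃ = V₁ · ln(z₃/z₀)/ln(z₁/z₀) = 34.1 × 8.4699/5.3810 = 53.6752 kt

53.7 kt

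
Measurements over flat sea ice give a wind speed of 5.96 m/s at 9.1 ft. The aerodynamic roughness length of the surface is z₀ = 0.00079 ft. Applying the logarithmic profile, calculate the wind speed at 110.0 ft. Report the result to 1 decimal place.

7.5 m/s

Log law: V(z) ∝ ln(z/z₀), so V₂/V₁ = ln(z₂/z₀) / ln(z₁/z₀).
ln(110.0/0.00079) = 11.8440, ln(9.1/0.00079) = 9.3518
V₂ = 5.96 × 11.8440/9.3518 = 5.96 × 1.2665 = 7.5483 m/s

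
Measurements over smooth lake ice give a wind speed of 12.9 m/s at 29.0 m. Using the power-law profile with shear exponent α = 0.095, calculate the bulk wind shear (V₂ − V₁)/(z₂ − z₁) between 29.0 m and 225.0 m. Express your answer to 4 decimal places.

Power law: V₂ = V₁ · (z₂/z₁)^α = 12.9 × (7.7586)^0.095 = 15.6718 m/s
ΔV/Δz = (15.6718 − 12.9)/(225.0 − 29.0) = 2.7718/196.0000 = 0.01414 m/s/m

0.0141 m/s/m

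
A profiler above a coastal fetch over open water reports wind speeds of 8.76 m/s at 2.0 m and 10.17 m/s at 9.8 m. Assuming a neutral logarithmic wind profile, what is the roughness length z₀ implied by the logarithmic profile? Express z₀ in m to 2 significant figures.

z₀ ≈ 0.00010 m

Log law: V(z) ∝ ln(z/z₀). With r = V₁/V₂ = 8.76/10.17 = 0.86136,
r · ln(z₂/z₀) = ln(z₁/z₀) ⇒ ln z₀ = (ln z₁ − r·ln z₂)/(1 − r)
ln z₀ = (0.69315 − 0.86136×2.28238) / 0.13864 = -9.1804
z₀ = exp(-9.1804) = 0.0001030 m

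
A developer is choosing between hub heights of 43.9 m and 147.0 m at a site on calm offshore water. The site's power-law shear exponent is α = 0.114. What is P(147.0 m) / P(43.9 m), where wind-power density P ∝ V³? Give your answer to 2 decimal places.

Speed ratio: V_B/V_A = (z_B/z_A)^α = (147.0/43.9)^0.114 = (3.3485)^0.114 = 1.14771
Power-density ratio: P_B/P_A = (V_B/V_A)³ = (1.14771)³ = 1.51182

1.51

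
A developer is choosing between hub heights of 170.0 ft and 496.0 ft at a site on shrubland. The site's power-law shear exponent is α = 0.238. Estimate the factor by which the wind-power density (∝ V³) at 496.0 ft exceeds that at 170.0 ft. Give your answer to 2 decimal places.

Speed ratio: V_B/V_A = (z_B/z_A)^α = (496.0/170.0)^0.238 = (2.9176)^0.238 = 1.29026
Power-density ratio: P_B/P_A = (V_B/V_A)³ = (1.29026)³ = 2.14800

2.15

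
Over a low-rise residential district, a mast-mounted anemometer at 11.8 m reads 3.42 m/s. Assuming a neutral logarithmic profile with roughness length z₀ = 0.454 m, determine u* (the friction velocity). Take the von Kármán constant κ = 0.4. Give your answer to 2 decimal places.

Log law: V(z) = (u*/κ) · ln(z/z₀) ⇒ u* = κ · V / ln(z/z₀)
u* = 0.4 × 3.42 / ln(11.8/0.454) = 0.4 × 3.42 / 3.2578
   = 1.3680 / 3.2578 = 0.4199 m/s

u* ≈ 0.42 m/s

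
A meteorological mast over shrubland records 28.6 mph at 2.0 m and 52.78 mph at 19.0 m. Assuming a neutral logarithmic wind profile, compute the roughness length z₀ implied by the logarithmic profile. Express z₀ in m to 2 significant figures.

Log law: V(z) ∝ ln(z/z₀). With r = V₁/V₂ = 28.6/52.78 = 0.54187,
r · ln(z₂/z₀) = ln(z₁/z₀) ⇒ ln z₀ = (ln z₁ − r·ln z₂)/(1 − r)
ln z₀ = (0.69315 − 0.54187×2.94444) / 0.45813 = -1.9697
z₀ = exp(-1.9697) = 0.1395 m

z₀ ≈ 0.14 m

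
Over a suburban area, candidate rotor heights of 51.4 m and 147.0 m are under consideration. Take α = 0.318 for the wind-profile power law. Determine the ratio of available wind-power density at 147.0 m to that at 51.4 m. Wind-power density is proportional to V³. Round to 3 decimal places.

Speed ratio: V_B/V_A = (z_B/z_A)^α = (147.0/51.4)^0.318 = (2.8599)^0.318 = 1.39676
Power-density ratio: P_B/P_A = (V_B/V_A)³ = (1.39676)³ = 2.72497

2.725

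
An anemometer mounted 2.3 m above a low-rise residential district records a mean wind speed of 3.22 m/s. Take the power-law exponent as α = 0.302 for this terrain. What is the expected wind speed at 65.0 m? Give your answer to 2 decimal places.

Power-law profile: V₂ = V₁ · (z₂/z₁)^α
V₂ = 3.22 × (65.0/2.3)^0.302 = 3.22 × (28.2609)^0.302
    = 3.22 × 2.7432 = 8.8331 m/s

8.83 m/s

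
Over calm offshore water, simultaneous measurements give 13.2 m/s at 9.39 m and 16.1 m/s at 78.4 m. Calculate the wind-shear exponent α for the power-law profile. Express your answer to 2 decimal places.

Power law: V₂/V₁ = (z₂/z₁)^α ⇒ α = ln(V₂/V₁) / ln(z₂/z₁)
α = ln(16.1/13.2) / ln(78.4/9.39) = ln(1.2197) / ln(8.3493)
  = 0.19860 / 2.12218 = 0.09358

α ≈ 0.09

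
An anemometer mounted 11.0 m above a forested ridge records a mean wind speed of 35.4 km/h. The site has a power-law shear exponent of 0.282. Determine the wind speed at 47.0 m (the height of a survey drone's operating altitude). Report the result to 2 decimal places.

Power-law profile: V₂ = V₁ · (z₂/z₁)^α
V₂ = 35.4 × (47.0/11.0)^0.282 = 35.4 × (4.2727)^0.282
    = 35.4 × 1.5061 = 53.3166 km/h

53.32 km/h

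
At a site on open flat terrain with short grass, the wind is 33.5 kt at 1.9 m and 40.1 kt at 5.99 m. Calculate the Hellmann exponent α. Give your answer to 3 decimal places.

Power law: V₂/V₁ = (z₂/z₁)^α ⇒ α = ln(V₂/V₁) / ln(z₂/z₁)
α = ln(40.1/33.5) / ln(5.99/1.9) = ln(1.1970) / ln(3.1526)
  = 0.17983 / 1.14824 = 0.15661

α ≈ 0.157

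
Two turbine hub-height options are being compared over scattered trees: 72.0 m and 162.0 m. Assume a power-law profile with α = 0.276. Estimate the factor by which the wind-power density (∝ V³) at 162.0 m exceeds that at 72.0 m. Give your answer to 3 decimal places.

1.957

Speed ratio: V_B/V_A = (z_B/z_A)^α = (162.0/72.0)^0.276 = (2.2500)^0.276 = 1.25084
Power-density ratio: P_B/P_A = (V_B/V_A)³ = (1.25084)³ = 1.95707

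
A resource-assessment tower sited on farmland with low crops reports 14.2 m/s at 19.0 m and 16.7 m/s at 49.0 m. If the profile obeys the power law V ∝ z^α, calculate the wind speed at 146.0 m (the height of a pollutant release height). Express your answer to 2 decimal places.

20.13 m/s

First find α: α = ln(V₂/V₁)/ln(z₂/z₁) = ln(16.7/14.2)/ln(49.0/19.0) = 0.16217/0.94738 = 0.1712
Extrapolate from 49.0 m to 146.0 m: V₃ = 16.7 × (146.0/49.0)^0.1712 = 16.7 × 1.2055 = 20.1317 m/s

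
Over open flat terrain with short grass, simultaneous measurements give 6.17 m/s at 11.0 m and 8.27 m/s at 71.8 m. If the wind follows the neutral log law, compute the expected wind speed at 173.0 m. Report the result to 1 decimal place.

Log law: V ∝ ln(z/z₀). From the pair, with r = V₁/V₂ = 0.74607,
ln z₀ = (ln z₁ − r·ln z₂)/(1 − r) = (2.3979 − 0.74607×4.2739)/0.25393 = -3.1139 → z₀ = 0.04443 m
V₃ = V₁ · ln(z₃/z₀)/ln(z₁/z₀) = 6.17 × 8.2672/5.5118 = 9.2544 m/s

9.3 m/s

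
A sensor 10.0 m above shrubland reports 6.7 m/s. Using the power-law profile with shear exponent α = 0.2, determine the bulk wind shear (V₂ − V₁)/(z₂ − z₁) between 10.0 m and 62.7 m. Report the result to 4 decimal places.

0.0564 m/s/m

Power law: V₂ = V₁ · (z₂/z₁)^α = 6.7 × (6.2700)^0.2 = 9.6723 m/s
ΔV/Δz = (9.6723 − 6.7)/(62.7 − 10.0) = 2.9723/52.7000 = 0.05640 m/s/m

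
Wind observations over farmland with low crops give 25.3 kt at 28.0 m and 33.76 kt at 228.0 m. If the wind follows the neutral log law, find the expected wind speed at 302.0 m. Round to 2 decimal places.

Log law: V ∝ ln(z/z₀). From the pair, with r = V₁/V₂ = 0.74941,
ln z₀ = (ln z₁ − r·ln z₂)/(1 − r) = (3.3322 − 0.74941×5.4293)/0.25059 = -2.9394 → z₀ = 0.05290 m
V₃ = V₁ · ln(z₃/z₀)/ln(z₁/z₀) = 25.3 × 8.6498/6.2716 = 34.8939 kt

34.89 kt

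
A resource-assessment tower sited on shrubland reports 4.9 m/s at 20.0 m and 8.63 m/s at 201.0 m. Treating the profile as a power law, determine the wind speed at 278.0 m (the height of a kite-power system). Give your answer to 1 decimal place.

9.3 m/s

First find α: α = ln(V₂/V₁)/ln(z₂/z₁) = ln(8.63/4.9)/ln(201.0/20.0) = 0.56601/2.30757 = 0.2453
Extrapolate from 201.0 m to 278.0 m: V₃ = 8.63 × (278.0/201.0)^0.2453 = 8.63 × 1.0828 = 9.3446 m/s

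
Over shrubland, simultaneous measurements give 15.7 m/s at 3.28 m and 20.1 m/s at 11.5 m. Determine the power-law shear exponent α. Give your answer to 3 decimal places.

Power law: V₂/V₁ = (z₂/z₁)^α ⇒ α = ln(V₂/V₁) / ln(z₂/z₁)
α = ln(20.1/15.7) / ln(11.5/3.28) = ln(1.2803) / ln(3.5061)
  = 0.24706 / 1.25450 = 0.19694

α ≈ 0.197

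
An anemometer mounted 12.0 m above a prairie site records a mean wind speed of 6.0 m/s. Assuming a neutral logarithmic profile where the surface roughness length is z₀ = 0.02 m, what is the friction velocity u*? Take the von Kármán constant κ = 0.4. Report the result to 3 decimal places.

u* ≈ 0.375 m/s

Log law: V(z) = (u*/κ) · ln(z/z₀) ⇒ u* = κ · V / ln(z/z₀)
u* = 0.4 × 6.0 / ln(12.0/0.02) = 0.4 × 6.0 / 6.3969
   = 2.4000 / 6.3969 = 0.3752 m/s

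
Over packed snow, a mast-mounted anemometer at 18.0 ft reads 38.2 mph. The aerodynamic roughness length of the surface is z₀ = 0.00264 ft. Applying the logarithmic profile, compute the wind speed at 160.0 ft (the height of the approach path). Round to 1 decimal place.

Log law: V(z) ∝ ln(z/z₀), so V₂/V₁ = ln(z₂/z₀) / ln(z₁/z₀).
ln(160.0/0.00264) = 11.0122, ln(18.0/0.00264) = 8.8273
V₂ = 38.2 × 11.0122/8.8273 = 38.2 × 1.2475 = 47.6546 mph

47.7 mph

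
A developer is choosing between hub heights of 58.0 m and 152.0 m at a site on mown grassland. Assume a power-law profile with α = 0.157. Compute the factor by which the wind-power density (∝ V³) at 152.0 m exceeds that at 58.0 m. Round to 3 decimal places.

1.574

Speed ratio: V_B/V_A = (z_B/z_A)^α = (152.0/58.0)^0.157 = (2.6207)^0.157 = 1.16330
Power-density ratio: P_B/P_A = (V_B/V_A)³ = (1.16330)³ = 1.57425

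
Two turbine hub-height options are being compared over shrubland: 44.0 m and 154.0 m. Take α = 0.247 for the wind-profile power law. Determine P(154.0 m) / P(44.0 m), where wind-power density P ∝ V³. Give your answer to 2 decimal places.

Speed ratio: V_B/V_A = (z_B/z_A)^α = (154.0/44.0)^0.247 = (3.5000)^0.247 = 1.36265
Power-density ratio: P_B/P_A = (V_B/V_A)³ = (1.36265)³ = 2.53020

2.53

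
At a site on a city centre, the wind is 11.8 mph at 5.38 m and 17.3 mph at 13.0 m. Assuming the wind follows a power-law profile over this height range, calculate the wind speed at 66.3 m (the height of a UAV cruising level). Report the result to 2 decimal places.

First find α: α = ln(V₂/V₁)/ln(z₂/z₁) = ln(17.3/11.8)/ln(13.0/5.38) = 0.38261/0.88226 = 0.4337
Extrapolate from 13.0 m to 66.3 m: V₃ = 17.3 × (66.3/13.0)^0.4337 = 17.3 × 2.0270 = 35.0668 mph

35.07 mph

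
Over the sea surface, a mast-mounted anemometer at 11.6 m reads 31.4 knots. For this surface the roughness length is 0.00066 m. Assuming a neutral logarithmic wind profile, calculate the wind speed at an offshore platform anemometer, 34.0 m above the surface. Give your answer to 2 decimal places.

Log law: V(z) ∝ ln(z/z₀), so V₂/V₁ = ln(z₂/z₀) / ln(z₁/z₀).
ln(34.0/0.00066) = 10.8496, ln(11.6/0.00066) = 9.7743
V₂ = 31.4 × 10.8496/9.7743 = 31.4 × 1.1100 = 34.8546 knots

34.85 knots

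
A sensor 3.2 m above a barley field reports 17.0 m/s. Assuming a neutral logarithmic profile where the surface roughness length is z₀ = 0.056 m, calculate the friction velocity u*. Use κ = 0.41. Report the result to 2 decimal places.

u* ≈ 1.72 m/s

Log law: V(z) = (u*/κ) · ln(z/z₀) ⇒ u* = κ · V / ln(z/z₀)
u* = 0.41 × 17.0 / ln(3.2/0.056) = 0.41 × 17.0 / 4.0456
   = 6.9700 / 4.0456 = 1.7229 m/s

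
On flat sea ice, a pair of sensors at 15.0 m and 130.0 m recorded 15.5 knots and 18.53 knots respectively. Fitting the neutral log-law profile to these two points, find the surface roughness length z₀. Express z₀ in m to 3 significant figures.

Log law: V(z) ∝ ln(z/z₀). With r = V₁/V₂ = 15.5/18.53 = 0.83648,
r · ln(z₂/z₀) = ln(z₁/z₀) ⇒ ln z₀ = (ln z₁ − r·ln z₂)/(1 − r)
ln z₀ = (2.70805 − 0.83648×4.86753) / 0.16352 = -8.3388
z₀ = exp(-8.3388) = 0.0002391 m

z₀ ≈ 0.000239 m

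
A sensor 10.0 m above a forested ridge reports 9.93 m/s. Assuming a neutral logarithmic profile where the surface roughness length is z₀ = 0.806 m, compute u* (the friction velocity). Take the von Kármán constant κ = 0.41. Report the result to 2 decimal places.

Log law: V(z) = (u*/κ) · ln(z/z₀) ⇒ u* = κ · V / ln(z/z₀)
u* = 0.41 × 9.93 / ln(10.0/0.806) = 0.41 × 9.93 / 2.5183
   = 4.0713 / 2.5183 = 1.6167 m/s

u* ≈ 1.62 m/s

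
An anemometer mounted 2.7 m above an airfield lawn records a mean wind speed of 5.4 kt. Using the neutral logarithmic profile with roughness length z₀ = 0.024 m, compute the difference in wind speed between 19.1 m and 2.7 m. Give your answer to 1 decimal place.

Log law: V₂ = V₁ · ln(z₂/z₀)/ln(z₁/z₀) = 5.4 × 6.6794/4.7230 = 7.6369 kt
ΔV = 7.6369 − 5.4 = 2.2369 kt

2.2 kt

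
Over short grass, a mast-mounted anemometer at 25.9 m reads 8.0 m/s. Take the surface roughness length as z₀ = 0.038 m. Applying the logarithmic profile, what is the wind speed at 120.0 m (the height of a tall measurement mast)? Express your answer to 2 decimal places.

9.88 m/s

Log law: V(z) ∝ ln(z/z₀), so V₂/V₁ = ln(z₂/z₀) / ln(z₁/z₀).
ln(120.0/0.038) = 8.0577, ln(25.9/0.038) = 6.5244
V₂ = 8.0 × 8.0577/6.5244 = 8.0 × 1.2350 = 9.8800 m/s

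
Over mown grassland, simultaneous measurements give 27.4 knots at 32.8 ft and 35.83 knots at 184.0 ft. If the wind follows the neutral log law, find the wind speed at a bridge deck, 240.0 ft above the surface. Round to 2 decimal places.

37.13 knots

Log law: V ∝ ln(z/z₀). From the pair, with r = V₁/V₂ = 0.76472,
ln z₀ = (ln z₁ − r·ln z₂)/(1 − r) = (3.4904 − 0.76472×5.2149)/0.23528 = -2.1147 → z₀ = 0.1207 ft
V₃ = V₁ · ln(z₃/z₀)/ln(z₁/z₀) = 27.4 × 7.5954/5.6052 = 37.1289 knots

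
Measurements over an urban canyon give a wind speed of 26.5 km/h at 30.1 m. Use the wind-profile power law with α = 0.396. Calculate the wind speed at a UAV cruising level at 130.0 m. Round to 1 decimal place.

Power-law profile: V₂ = V₁ · (z₂/z₁)^α
V₂ = 26.5 × (130.0/30.1)^0.396 = 26.5 × (4.3189)^0.396
    = 26.5 × 1.7849 = 47.2993 km/h

47.3 km/h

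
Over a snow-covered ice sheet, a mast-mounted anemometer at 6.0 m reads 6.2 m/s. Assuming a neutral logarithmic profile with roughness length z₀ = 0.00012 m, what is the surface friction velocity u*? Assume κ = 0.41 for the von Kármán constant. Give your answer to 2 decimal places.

Log law: V(z) = (u*/κ) · ln(z/z₀) ⇒ u* = κ · V / ln(z/z₀)
u* = 0.41 × 6.2 / ln(6.0/0.00012) = 0.41 × 6.2 / 10.8198
   = 2.5420 / 10.8198 = 0.2349 m/s

u* ≈ 0.23 m/s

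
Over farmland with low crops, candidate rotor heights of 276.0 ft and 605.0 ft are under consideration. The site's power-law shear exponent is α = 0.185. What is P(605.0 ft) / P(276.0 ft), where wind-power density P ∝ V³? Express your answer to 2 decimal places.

Speed ratio: V_B/V_A = (z_B/z_A)^α = (605.0/276.0)^0.185 = (2.1920)^0.185 = 1.15626
Power-density ratio: P_B/P_A = (V_B/V_A)³ = (1.15626)³ = 1.54586

1.55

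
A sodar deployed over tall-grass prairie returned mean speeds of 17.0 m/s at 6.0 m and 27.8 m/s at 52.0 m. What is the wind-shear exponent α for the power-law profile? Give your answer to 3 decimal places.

α ≈ 0.228

Power law: V₂/V₁ = (z₂/z₁)^α ⇒ α = ln(V₂/V₁) / ln(z₂/z₁)
α = ln(27.8/17.0) / ln(52.0/6.0) = ln(1.6353) / ln(8.6667)
  = 0.49182 / 2.15948 = 0.22775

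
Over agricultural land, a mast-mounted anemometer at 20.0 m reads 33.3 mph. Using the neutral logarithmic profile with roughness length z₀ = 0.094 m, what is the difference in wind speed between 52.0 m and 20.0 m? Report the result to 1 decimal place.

5.9 mph

Log law: V₂ = V₁ · ln(z₂/z₀)/ln(z₁/z₀) = 33.3 × 6.3157/5.3602 = 39.2361 mph
ΔV = 39.2361 − 33.3 = 5.9361 mph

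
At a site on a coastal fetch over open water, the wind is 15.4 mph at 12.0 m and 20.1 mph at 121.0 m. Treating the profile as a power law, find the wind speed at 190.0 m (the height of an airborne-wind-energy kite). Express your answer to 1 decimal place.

21.2 mph

First find α: α = ln(V₂/V₁)/ln(z₂/z₁) = ln(20.1/15.4)/ln(121.0/12.0) = 0.26635/2.31088 = 0.1153
Extrapolate from 121.0 m to 190.0 m: V₃ = 20.1 × (190.0/121.0)^0.1153 = 20.1 × 1.0534 = 21.1730 mph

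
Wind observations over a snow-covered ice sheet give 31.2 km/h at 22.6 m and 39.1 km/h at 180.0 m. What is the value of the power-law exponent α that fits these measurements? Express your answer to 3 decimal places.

α ≈ 0.109

Power law: V₂/V₁ = (z₂/z₁)^α ⇒ α = ln(V₂/V₁) / ln(z₂/z₁)
α = ln(39.1/31.2) / ln(180.0/22.6) = ln(1.2532) / ln(7.9646)
  = 0.22570 / 2.07501 = 0.10877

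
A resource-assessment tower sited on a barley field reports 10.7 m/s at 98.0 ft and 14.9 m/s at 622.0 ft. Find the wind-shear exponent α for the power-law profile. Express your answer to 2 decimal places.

α ≈ 0.18

Power law: V₂/V₁ = (z₂/z₁)^α ⇒ α = ln(V₂/V₁) / ln(z₂/z₁)
α = ln(14.9/10.7) / ln(622.0/98.0) = ln(1.3925) / ln(6.3469)
  = 0.33112 / 1.84797 = 0.17918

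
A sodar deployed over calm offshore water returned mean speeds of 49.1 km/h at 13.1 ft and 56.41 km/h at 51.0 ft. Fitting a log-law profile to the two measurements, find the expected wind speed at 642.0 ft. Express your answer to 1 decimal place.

Log law: V ∝ ln(z/z₀). From the pair, with r = V₁/V₂ = 0.87041,
ln z₀ = (ln z₁ − r·ln z₂)/(1 − r) = (2.5726 − 0.87041×3.9318)/0.12959 = -6.5570 → z₀ = 0.001420 ft
V₃ = V₁ · ln(z₃/z₀)/ln(z₁/z₀) = 49.1 × 13.0216/9.1296 = 70.0315 km/h

70.0 km/h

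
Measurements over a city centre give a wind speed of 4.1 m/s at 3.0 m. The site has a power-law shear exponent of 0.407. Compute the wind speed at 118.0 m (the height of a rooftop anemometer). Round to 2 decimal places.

Power-law profile: V₂ = V₁ · (z₂/z₁)^α
V₂ = 4.1 × (118.0/3.0)^0.407 = 4.1 × (39.3333)^0.407
    = 4.1 × 4.4573 = 18.2748 m/s

18.27 m/s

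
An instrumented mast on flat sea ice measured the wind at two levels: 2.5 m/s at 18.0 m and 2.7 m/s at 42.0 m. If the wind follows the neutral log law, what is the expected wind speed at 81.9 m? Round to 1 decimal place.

2.9 m/s

Log law: V ∝ ln(z/z₀). From the pair, with r = V₁/V₂ = 0.92593,
ln z₀ = (ln z₁ − r·ln z₂)/(1 − r) = (2.8904 − 0.92593×3.7377)/0.07407 = -7.7009 → z₀ = 0.0004524 m
V₃ = V₁ · ln(z₃/z₀)/ln(z₁/z₀) = 2.5 × 12.1064/10.5912 = 2.8576 m/s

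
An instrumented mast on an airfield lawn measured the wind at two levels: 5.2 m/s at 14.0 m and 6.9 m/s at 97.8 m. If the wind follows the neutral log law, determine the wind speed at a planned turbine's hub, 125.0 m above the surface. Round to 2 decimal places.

Log law: V ∝ ln(z/z₀). From the pair, with r = V₁/V₂ = 0.75362,
ln z₀ = (ln z₁ − r·ln z₂)/(1 − r) = (2.6391 − 0.75362×4.5829)/0.24638 = -3.3069 → z₀ = 0.03663 m
V₃ = V₁ · ln(z₃/z₀)/ln(z₁/z₀) = 5.2 × 8.1352/5.9459 = 7.1146 m/s

7.11 m/s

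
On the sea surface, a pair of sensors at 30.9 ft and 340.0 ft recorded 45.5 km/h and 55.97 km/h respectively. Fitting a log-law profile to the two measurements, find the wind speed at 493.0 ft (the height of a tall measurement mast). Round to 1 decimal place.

Log law: V ∝ ln(z/z₀). From the pair, with r = V₁/V₂ = 0.81294,
ln z₀ = (ln z₁ − r·ln z₂)/(1 − r) = (3.4308 − 0.81294×5.8289)/0.18706 = -6.9912 → z₀ = 0.0009200 ft
V₃ = V₁ · ln(z₃/z₀)/ln(z₁/z₀) = 45.5 × 13.1917/10.4219 = 57.5922 km/h

57.6 km/h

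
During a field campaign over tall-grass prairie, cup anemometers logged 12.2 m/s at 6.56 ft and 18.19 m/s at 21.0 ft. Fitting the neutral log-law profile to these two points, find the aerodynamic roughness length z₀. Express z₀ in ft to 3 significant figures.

z₀ ≈ 0.613 ft

Log law: V(z) ∝ ln(z/z₀). With r = V₁/V₂ = 12.2/18.19 = 0.67070,
r · ln(z₂/z₀) = ln(z₁/z₀) ⇒ ln z₀ = (ln z₁ − r·ln z₂)/(1 − r)
ln z₀ = (1.88099 − 0.67070×3.04452) / 0.32930 = -0.4888
z₀ = exp(-0.4888) = 0.6134 ft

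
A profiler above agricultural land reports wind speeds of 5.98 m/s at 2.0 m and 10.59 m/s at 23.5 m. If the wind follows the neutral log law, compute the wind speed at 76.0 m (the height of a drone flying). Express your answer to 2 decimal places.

12.79 m/s

Log law: V ∝ ln(z/z₀). From the pair, with r = V₁/V₂ = 0.56468,
ln z₀ = (ln z₁ − r·ln z₂)/(1 − r) = (0.6931 − 0.56468×3.1570)/0.43532 = -2.5029 → z₀ = 0.08185 m
V₃ = V₁ · ln(z₃/z₀)/ln(z₁/z₀) = 5.98 × 6.8336/3.1961 = 12.7861 m/s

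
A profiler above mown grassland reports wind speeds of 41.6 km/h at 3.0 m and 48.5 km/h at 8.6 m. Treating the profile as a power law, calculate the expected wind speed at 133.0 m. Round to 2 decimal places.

72.29 km/h

First find α: α = ln(V₂/V₁)/ln(z₂/z₁) = ln(48.5/41.6)/ln(8.6/3.0) = 0.15346/1.05315 = 0.1457
Extrapolate from 8.6 m to 133.0 m: V₃ = 48.5 × (133.0/8.6)^0.1457 = 48.5 × 1.4904 = 72.2858 km/h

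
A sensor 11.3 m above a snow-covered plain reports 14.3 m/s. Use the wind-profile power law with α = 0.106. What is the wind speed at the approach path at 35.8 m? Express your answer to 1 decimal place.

Power-law profile: V₂ = V₁ · (z₂/z₁)^α
V₂ = 14.3 × (35.8/11.3)^0.106 = 14.3 × (3.1681)^0.106
    = 14.3 × 1.1300 = 16.1593 m/s

16.2 m/s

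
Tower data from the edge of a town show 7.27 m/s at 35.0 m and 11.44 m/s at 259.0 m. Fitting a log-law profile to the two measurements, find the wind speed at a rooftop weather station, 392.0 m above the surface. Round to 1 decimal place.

Log law: V ∝ ln(z/z₀). From the pair, with r = V₁/V₂ = 0.63549,
ln z₀ = (ln z₁ − r·ln z₂)/(1 − r) = (3.5553 − 0.63549×5.5568)/0.36451 = 0.0660 → z₀ = 1.068 m
V₃ = V₁ · ln(z₃/z₀)/ln(z₁/z₀) = 7.27 × 5.9053/3.4894 = 12.3035 m/s

12.3 m/s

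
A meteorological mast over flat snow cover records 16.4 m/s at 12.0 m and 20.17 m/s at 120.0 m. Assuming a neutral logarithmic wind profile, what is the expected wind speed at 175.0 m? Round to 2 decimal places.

20.79 m/s

Log law: V ∝ ln(z/z₀). From the pair, with r = V₁/V₂ = 0.81309,
ln z₀ = (ln z₁ − r·ln z₂)/(1 − r) = (2.4849 − 0.81309×4.7875)/0.18691 = -7.5316 → z₀ = 0.0005359 m
V₃ = V₁ · ln(z₃/z₀)/ln(z₁/z₀) = 16.4 × 12.6964/10.0166 = 20.7877 m/s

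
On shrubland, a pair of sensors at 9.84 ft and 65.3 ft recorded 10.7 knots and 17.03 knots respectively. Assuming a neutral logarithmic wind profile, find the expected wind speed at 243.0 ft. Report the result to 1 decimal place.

Log law: V ∝ ln(z/z₀). From the pair, with r = V₁/V₂ = 0.62830,
ln z₀ = (ln z₁ − r·ln z₂)/(1 − r) = (2.2865 − 0.62830×4.1790)/0.37170 = -0.9126 → z₀ = 0.4015 ft
V₃ = V₁ · ln(z₃/z₀)/ln(z₁/z₀) = 10.7 × 6.4057/3.1991 = 21.4252 knots

21.4 knots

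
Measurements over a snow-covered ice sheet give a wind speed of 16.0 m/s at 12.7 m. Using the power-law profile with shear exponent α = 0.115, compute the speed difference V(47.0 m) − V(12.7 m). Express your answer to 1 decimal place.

2.6 m/s

Power law: V₂ = V₁ · (z₂/z₁)^α = 16.0 × (3.7008)^0.115 = 18.5983 m/s
ΔV = 18.5983 − 16.0 = 2.5983 m/s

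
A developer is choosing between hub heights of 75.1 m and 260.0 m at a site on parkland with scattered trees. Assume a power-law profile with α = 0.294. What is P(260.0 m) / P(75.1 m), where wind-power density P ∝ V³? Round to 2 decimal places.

2.99

Speed ratio: V_B/V_A = (z_B/z_A)^α = (260.0/75.1)^0.294 = (3.4621)^0.294 = 1.44067
Power-density ratio: P_B/P_A = (V_B/V_A)³ = (1.44067)³ = 2.99014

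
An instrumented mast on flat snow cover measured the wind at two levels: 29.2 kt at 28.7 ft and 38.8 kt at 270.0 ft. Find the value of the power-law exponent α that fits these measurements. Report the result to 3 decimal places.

α ≈ 0.127

Power law: V₂/V₁ = (z₂/z₁)^α ⇒ α = ln(V₂/V₁) / ln(z₂/z₁)
α = ln(38.8/29.2) / ln(270.0/28.7) = ln(1.3288) / ln(9.4077)
  = 0.28425 / 2.24152 = 0.12681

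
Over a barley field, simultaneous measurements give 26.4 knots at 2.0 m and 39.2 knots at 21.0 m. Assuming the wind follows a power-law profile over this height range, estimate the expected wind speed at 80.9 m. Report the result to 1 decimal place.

First find α: α = ln(V₂/V₁)/ln(z₂/z₁) = ln(39.2/26.4)/ln(21.0/2.0) = 0.39531/2.35138 = 0.1681
Extrapolate from 21.0 m to 80.9 m: V₃ = 39.2 × (80.9/21.0)^0.1681 = 39.2 × 1.2545 = 49.1766 knots

49.2 knots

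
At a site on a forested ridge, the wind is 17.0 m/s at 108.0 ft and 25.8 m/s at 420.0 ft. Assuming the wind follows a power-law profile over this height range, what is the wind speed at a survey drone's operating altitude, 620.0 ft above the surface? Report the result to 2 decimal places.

29.08 m/s

First find α: α = ln(V₂/V₁)/ln(z₂/z₁) = ln(25.8/17.0)/ln(420.0/108.0) = 0.41716/1.35812 = 0.3072
Extrapolate from 420.0 ft to 620.0 ft: V₃ = 25.8 × (620.0/420.0)^0.3072 = 25.8 × 1.1271 = 29.0786 m/s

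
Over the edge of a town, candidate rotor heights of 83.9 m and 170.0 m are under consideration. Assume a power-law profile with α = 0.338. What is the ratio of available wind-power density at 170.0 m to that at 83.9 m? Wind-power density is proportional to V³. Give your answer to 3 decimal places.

2.046

Speed ratio: V_B/V_A = (z_B/z_A)^α = (170.0/83.9)^0.338 = (2.0262)^0.338 = 1.26958
Power-density ratio: P_B/P_A = (V_B/V_A)³ = (1.26958)³ = 2.04635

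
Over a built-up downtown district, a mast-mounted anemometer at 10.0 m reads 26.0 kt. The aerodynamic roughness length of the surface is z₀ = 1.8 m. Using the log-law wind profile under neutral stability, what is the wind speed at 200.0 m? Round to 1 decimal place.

Log law: V(z) ∝ ln(z/z₀), so V₂/V₁ = ln(z₂/z₀) / ln(z₁/z₀).
ln(200.0/1.8) = 4.7105, ln(10.0/1.8) = 1.7148
V₂ = 26.0 × 4.7105/1.7148 = 26.0 × 2.7470 = 71.4217 kt

71.4 kt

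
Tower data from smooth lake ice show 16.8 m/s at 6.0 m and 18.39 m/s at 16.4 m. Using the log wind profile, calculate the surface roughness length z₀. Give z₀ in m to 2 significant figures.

Log law: V(z) ∝ ln(z/z₀). With r = V₁/V₂ = 16.8/18.39 = 0.91354,
r · ln(z₂/z₀) = ln(z₁/z₀) ⇒ ln z₀ = (ln z₁ − r·ln z₂)/(1 − r)
ln z₀ = (1.79176 − 0.91354×2.79728) / 0.08646 = -8.8326
z₀ = exp(-8.8326) = 0.0001459 m

z₀ ≈ 0.00015 m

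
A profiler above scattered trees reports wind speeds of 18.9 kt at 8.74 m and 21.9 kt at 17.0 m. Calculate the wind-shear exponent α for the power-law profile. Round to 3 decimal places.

Power law: V₂/V₁ = (z₂/z₁)^α ⇒ α = ln(V₂/V₁) / ln(z₂/z₁)
α = ln(21.9/18.9) / ln(17.0/8.74) = ln(1.1587) / ln(1.9451)
  = 0.14732 / 0.66530 = 0.22144

α ≈ 0.221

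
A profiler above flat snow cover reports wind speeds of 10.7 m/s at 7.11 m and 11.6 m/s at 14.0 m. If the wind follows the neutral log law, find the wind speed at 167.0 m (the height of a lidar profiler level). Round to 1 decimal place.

Log law: V ∝ ln(z/z₀). From the pair, with r = V₁/V₂ = 0.92241,
ln z₀ = (ln z₁ − r·ln z₂)/(1 − r) = (1.9615 − 0.92241×2.6391)/0.07759 = -6.0939 → z₀ = 0.002257 m
V₃ = V₁ · ln(z₃/z₀)/ln(z₁/z₀) = 10.7 × 11.2119/8.0554 = 14.8928 m/s

14.9 m/s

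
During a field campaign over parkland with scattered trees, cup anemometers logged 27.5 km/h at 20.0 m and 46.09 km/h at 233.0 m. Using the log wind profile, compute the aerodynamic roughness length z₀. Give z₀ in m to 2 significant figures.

z₀ ≈ 0.53 m

Log law: V(z) ∝ ln(z/z₀). With r = V₁/V₂ = 27.5/46.09 = 0.59666,
r · ln(z₂/z₀) = ln(z₁/z₀) ⇒ ln z₀ = (ln z₁ − r·ln z₂)/(1 − r)
ln z₀ = (2.99573 − 0.59666×5.45104) / 0.40334 = -0.6364
z₀ = exp(-0.6364) = 0.5292 m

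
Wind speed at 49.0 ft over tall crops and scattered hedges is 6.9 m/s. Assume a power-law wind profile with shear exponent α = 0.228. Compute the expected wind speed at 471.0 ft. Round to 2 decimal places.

11.56 m/s

Power-law profile: V₂ = V₁ · (z₂/z₁)^α
V₂ = 6.9 × (471.0/49.0)^0.228 = 6.9 × (9.6122)^0.228
    = 6.9 × 1.6753 = 11.5593 m/s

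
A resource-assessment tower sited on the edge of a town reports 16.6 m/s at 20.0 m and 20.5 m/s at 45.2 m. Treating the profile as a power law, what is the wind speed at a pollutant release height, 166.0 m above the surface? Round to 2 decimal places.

First find α: α = ln(V₂/V₁)/ln(z₂/z₁) = ln(20.5/16.6)/ln(45.2/20.0) = 0.21102/0.81536 = 0.2588
Extrapolate from 45.2 m to 166.0 m: V₃ = 20.5 × (166.0/45.2)^0.2588 = 20.5 × 1.4003 = 28.7060 m/s

28.71 m/s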